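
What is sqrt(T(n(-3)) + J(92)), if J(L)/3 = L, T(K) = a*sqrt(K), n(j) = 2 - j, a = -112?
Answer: 2*sqrt(69 - 28*sqrt(5)) ≈ 5.0557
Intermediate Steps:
T(K) = -112*sqrt(K)
J(L) = 3*L
sqrt(T(n(-3)) + J(92)) = sqrt(-112*sqrt(2 - 1*(-3)) + 3*92) = sqrt(-112*sqrt(2 + 3) + 276) = sqrt(-112*sqrt(5) + 276) = sqrt(276 - 112*sqrt(5))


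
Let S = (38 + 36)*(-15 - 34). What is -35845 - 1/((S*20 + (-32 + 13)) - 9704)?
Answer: -2948000334/82243 ≈ -35845.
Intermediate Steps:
S = -3626 (S = 74*(-49) = -3626)
-35845 - 1/((S*20 + (-32 + 13)) - 9704) = -35845 - 1/((-3626*20 + (-32 + 13)) - 9704) = -35845 - 1/((-72520 - 19) - 9704) = -35845 - 1/(-72539 - 9704) = -35845 - 1/(-82243) = -35845 - 1*(-1/82243) = -35845 + 1/82243 = -2948000334/82243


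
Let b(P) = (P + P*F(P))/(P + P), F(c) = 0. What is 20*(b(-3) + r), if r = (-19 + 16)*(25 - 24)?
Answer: -50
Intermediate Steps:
b(P) = 1/2 (b(P) = (P + P*0)/(P + P) = (P + 0)/((2*P)) = P*(1/(2*P)) = 1/2)
r = -3 (r = -3*1 = -3)
20*(b(-3) + r) = 20*(1/2 - 3) = 20*(-5/2) = -50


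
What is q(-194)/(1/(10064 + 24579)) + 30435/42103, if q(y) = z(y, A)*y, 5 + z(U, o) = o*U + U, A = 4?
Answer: 275889315445785/42103 ≈ 6.5527e+9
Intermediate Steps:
z(U, o) = -5 + U + U*o (z(U, o) = -5 + (o*U + U) = -5 + (U*o + U) = -5 + (U + U*o) = -5 + U + U*o)
q(y) = y*(-5 + 5*y) (q(y) = (-5 + y + y*4)*y = (-5 + y + 4*y)*y = (-5 + 5*y)*y = y*(-5 + 5*y))
q(-194)/(1/(10064 + 24579)) + 30435/42103 = (5*(-194)*(-1 - 194))/(1/(10064 + 24579)) + 30435/42103 = (5*(-194)*(-195))/(1/34643) + 30435*(1/42103) = 189150/(1/34643) + 30435/42103 = 189150*34643 + 30435/42103 = 6552723450 + 30435/42103 = 275889315445785/42103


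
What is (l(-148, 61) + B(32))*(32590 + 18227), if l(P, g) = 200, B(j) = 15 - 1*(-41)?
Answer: 13009152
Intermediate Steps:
B(j) = 56 (B(j) = 15 + 41 = 56)
(l(-148, 61) + B(32))*(32590 + 18227) = (200 + 56)*(32590 + 18227) = 256*50817 = 13009152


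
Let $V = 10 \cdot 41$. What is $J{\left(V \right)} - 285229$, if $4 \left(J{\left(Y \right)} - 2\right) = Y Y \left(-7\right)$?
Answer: $-579402$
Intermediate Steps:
$V = 410$
$J{\left(Y \right)} = 2 - \frac{7 Y^{2}}{4}$ ($J{\left(Y \right)} = 2 + \frac{Y Y \left(-7\right)}{4} = 2 + \frac{Y^{2} \left(-7\right)}{4} = 2 + \frac{\left(-7\right) Y^{2}}{4} = 2 - \frac{7 Y^{2}}{4}$)
$J{\left(V \right)} - 285229 = \left(2 - \frac{7 \cdot 410^{2}}{4}\right) - 285229 = \left(2 - 294175\right) - 285229 = -294173 - 285229 = -579402$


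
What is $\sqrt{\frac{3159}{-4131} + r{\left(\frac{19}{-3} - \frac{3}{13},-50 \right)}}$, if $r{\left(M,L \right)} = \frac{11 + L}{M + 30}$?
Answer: $\frac{i \sqrt{586388582}}{15538} \approx 1.5585 i$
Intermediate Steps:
$r{\left(M,L \right)} = \frac{11 + L}{30 + M}$
$\sqrt{\frac{3159}{-4131} + r{\left(\frac{19}{-3} - \frac{3}{13},-50 \right)}} = \sqrt{\frac{3159}{-4131} + \frac{11 - 50}{30 + \left(\frac{19}{-3} - \frac{3}{13}\right)}} = \sqrt{3159 \left(- \frac{1}{4131}\right) + \frac{1}{30 + \left(19 \left(- \frac{1}{3}\right) - \frac{3}{13}\right)} \left(-39\right)} = \sqrt{- \frac{13}{17} + \frac{1}{30 - \frac{256}{39}} \left(-39\right)} = \sqrt{- \frac{13}{17} + \frac{1}{\frac{914}{39}} \left(-39\right)} = \sqrt{- \frac{13}{17} + \frac{39}{914} \left(-39\right)} = \sqrt{- \frac{13}{17} - \frac{1521}{914}} = \sqrt{- \frac{37739}{15538}} = \frac{i \sqrt{586388582}}{15538}$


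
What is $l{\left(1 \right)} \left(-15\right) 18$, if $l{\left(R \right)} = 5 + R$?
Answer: $-1620$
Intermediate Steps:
$l{\left(1 \right)} \left(-15\right) 18 = \left(5 + 1\right) \left(-15\right) 18 = 6 \left(-15\right) 18 = \left(-90\right) 18 = -1620$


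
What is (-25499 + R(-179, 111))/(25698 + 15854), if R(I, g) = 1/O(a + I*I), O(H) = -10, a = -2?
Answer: -254991/415520 ≈ -0.61367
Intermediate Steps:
R(I, g) = -1/10 (R(I, g) = 1/(-10) = -1/10)
(-25499 + R(-179, 111))/(25698 + 15854) = (-25499 - 1/10)/(25698 + 15854) = -254991/10/41552 = -254991/10*1/41552 = -254991/415520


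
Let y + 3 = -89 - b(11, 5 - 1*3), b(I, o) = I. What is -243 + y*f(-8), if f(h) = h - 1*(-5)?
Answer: 66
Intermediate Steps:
f(h) = 5 + h (f(h) = h + 5 = 5 + h)
y = -103 (y = -3 + (-89 - 1*11) = -3 + (-89 - 11) = -3 - 100 = -103)
-243 + y*f(-8) = -243 - 103*(5 - 8) = -243 - 103*(-3) = -243 + 309 = 66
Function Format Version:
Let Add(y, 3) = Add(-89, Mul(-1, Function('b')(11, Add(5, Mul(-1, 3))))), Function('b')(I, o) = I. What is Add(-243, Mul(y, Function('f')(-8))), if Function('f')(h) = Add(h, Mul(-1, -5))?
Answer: 66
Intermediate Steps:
Function('f')(h) = Add(5, h) (Function('f')(h) = Add(h, 5) = Add(5, h))
y = -103 (y = Add(-3, Add(-89, Mul(-1, 11))) = Add(-3, Add(-89, -11)) = Add(-3, -100) = -103)
Add(-243, Mul(y, Function('f')(-8))) = Add(-243, Mul(-103, Add(5, -8))) = Add(-243, Mul(-103, -3)) = Add(-243, 309) = 66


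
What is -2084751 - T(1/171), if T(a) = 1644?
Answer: -2086395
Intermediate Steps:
-2084751 - T(1/171) = -2084751 - 1*1644 = -2084751 - 1644 = -2086395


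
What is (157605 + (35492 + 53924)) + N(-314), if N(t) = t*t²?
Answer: -30712123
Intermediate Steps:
N(t) = t³
(157605 + (35492 + 53924)) + N(-314) = (157605 + (35492 + 53924)) + (-314)³ = (157605 + 89416) - 30959144 = 247021 - 30959144 = -30712123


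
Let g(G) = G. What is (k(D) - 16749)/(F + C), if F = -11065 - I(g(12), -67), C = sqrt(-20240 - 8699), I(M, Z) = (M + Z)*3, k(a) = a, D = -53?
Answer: 183141800/118838939 + 16802*I*sqrt(28939)/118838939 ≈ 1.5411 + 0.024052*I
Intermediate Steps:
I(M, Z) = 3*M + 3*Z
C = I*sqrt(28939) (C = sqrt(-28939) = I*sqrt(28939) ≈ 170.11*I)
F = -10900 (F = -11065 - (3*12 + 3*(-67)) = -11065 - (36 - 201) = -11065 - 1*(-165) = -11065 + 165 = -10900)
(k(D) - 16749)/(F + C) = (-53 - 16749)/(-10900 + I*sqrt(28939)) = -16802/(-10900 + I*sqrt(28939))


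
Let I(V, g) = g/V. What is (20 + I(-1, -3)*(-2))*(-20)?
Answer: -280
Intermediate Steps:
(20 + I(-1, -3)*(-2))*(-20) = (20 - 3/(-1)*(-2))*(-20) = (20 - 3*(-1)*(-2))*(-20) = (20 + 3*(-2))*(-20) = (20 - 6)*(-20) = 14*(-20) = -280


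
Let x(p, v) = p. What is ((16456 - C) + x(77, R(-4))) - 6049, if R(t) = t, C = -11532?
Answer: 22016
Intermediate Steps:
((16456 - C) + x(77, R(-4))) - 6049 = ((16456 - 1*(-11532)) + 77) - 6049 = ((16456 + 11532) + 77) - 6049 = (27988 + 77) - 6049 = 28065 - 6049 = 22016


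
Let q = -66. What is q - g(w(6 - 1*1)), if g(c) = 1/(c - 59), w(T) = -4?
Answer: -4157/63 ≈ -65.984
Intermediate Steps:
g(c) = 1/(-59 + c)
q - g(w(6 - 1*1)) = -66 - 1/(-59 - 4) = -66 - 1/(-63) = -66 - 1*(-1/63) = -66 + 1/63 = -4157/63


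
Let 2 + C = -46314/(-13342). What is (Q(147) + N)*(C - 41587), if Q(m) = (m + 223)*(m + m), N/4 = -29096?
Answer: 2109479339448/6671 ≈ 3.1622e+8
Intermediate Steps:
N = -116384 (N = 4*(-29096) = -116384)
Q(m) = 2*m*(223 + m) (Q(m) = (223 + m)*(2*m) = 2*m*(223 + m))
C = 9815/6671 (C = -2 - 46314/(-13342) = -2 - 46314*(-1/13342) = -2 + 23157/6671 = 9815/6671 ≈ 1.4713)
(Q(147) + N)*(C - 41587) = (2*147*(223 + 147) - 116384)*(9815/6671 - 41587) = (2*147*370 - 116384)*(-277417062/6671) = (108780 - 116384)*(-277417062/6671) = -7604*(-277417062/6671) = 2109479339448/6671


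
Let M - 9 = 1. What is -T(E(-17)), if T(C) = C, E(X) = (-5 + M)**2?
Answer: -25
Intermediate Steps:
M = 10 (M = 9 + 1 = 10)
E(X) = 25 (E(X) = (-5 + 10)**2 = 5**2 = 25)
-T(E(-17)) = -1*25 = -25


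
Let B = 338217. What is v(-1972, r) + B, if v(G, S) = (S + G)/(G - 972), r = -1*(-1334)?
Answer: 497855743/1472 ≈ 3.3822e+5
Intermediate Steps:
r = 1334
v(G, S) = (G + S)/(-972 + G)
v(-1972, r) + B = (-1972 + 1334)/(-972 - 1972) + 338217 = -638/(-2944) + 338217 = -1/2944*(-638) + 338217 = 319/1472 + 338217 = 497855743/1472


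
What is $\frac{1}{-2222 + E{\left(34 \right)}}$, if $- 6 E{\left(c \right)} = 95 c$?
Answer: $- \frac{3}{8281} \approx -0.00036228$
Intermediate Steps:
$E{\left(c \right)} = - \frac{95 c}{6}$
$\frac{1}{-2222 + E{\left(34 \right)}} = \frac{1}{-2222 - \frac{1615}{3}} = \frac{1}{- \frac{8281}{3}} = - \frac{3}{8281}$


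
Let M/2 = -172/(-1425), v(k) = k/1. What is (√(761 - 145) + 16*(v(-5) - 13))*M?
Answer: -33024/475 + 688*√154/1425 ≈ -63.533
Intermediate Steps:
v(k) = k (v(k) = k*1 = k)
M = 344/1425 (M = 2*(-172/(-1425)) = 2*(-172*(-1/1425)) = 2*(172/1425) = 344/1425 ≈ 0.24140)
(√(761 - 145) + 16*(v(-5) - 13))*M = (√(761 - 145) + 16*(-5 - 13))*(344/1425) = (√616 + 16*(-18))*(344/1425) = (2*√154 - 288)*(344/1425) = (-288 + 2*√154)*(344/1425) = -33024/475 + 688*√154/1425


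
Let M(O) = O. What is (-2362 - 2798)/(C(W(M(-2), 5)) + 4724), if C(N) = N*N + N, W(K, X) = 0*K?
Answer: -1290/1181 ≈ -1.0923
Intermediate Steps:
W(K, X) = 0
C(N) = N + N² (C(N) = N² + N = N + N²)
(-2362 - 2798)/(C(W(M(-2), 5)) + 4724) = (-2362 - 2798)/(0*(1 + 0) + 4724) = -5160/(0*1 + 4724) = -5160/(0 + 4724) = -5160/4724 = -5160*1/4724 = -1290/1181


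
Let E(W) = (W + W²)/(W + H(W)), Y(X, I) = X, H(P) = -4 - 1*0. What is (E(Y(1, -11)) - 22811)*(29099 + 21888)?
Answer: -3489295345/3 ≈ -1.1631e+9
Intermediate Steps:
H(P) = -4 (H(P) = -4 + 0 = -4)
E(W) = (W + W²)/(-4 + W) (E(W) = (W + W²)/(W - 4) = (W + W²)/(-4 + W))
(E(Y(1, -11)) - 22811)*(29099 + 21888) = (1*(1 + 1)/(-4 + 1) - 22811)*(29099 + 21888) = (1*2/(-3) - 22811)*50987 = (1*(-⅓)*2 - 22811)*50987 = (-⅔ - 22811)*50987 = -68435/3*50987 = -3489295345/3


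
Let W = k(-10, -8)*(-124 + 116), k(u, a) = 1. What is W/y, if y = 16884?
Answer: -2/4221 ≈ -0.00047382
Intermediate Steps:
W = -8 (W = 1*(-124 + 116) = 1*(-8) = -8)
W/y = -8/16884 = -8*1/16884 = -2/4221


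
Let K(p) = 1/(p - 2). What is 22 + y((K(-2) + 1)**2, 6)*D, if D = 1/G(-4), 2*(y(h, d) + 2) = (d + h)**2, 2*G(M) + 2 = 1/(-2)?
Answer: 4079/640 ≈ 6.3734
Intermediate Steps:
K(p) = 1/(-2 + p)
G(M) = -5/4 (G(M) = -1 + (1/(-2))/2 = -1 + (1*(-1/2))/2 = -1 + (1/2)*(-1/2) = -1 - 1/4 = -5/4)
y(h, d) = -2 + (d + h)**2/2
D = -4/5 (D = 1/(-5/4) = -4/5 ≈ -0.80000)
22 + y((K(-2) + 1)**2, 6)*D = 22 + (-2 + (6 + (1/(-2 - 2) + 1)**2)**2/2)*(-4/5) = 22 + (-2 + (6 + (1/(-4) + 1)**2)**2/2)*(-4/5) = 22 + (-2 + (6 + (-1/4 + 1)**2)**2/2)*(-4/5) = 22 + (-2 + (6 + (3/4)**2)**2/2)*(-4/5) = 22 + (-2 + (6 + 9/16)**2/2)*(-4/5) = 22 + (-2 + (105/16)**2/2)*(-4/5) = 22 + (-2 + (1/2)*(11025/256))*(-4/5) = 22 + (-2 + 11025/512)*(-4/5) = 22 + (10001/512)*(-4/5) = 22 - 10001/640 = 4079/640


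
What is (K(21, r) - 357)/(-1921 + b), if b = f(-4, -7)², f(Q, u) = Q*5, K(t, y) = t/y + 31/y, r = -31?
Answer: 11119/47151 ≈ 0.23582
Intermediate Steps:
K(t, y) = 31/y + t/y
f(Q, u) = 5*Q
b = 400 (b = (5*(-4))² = (-20)² = 400)
(K(21, r) - 357)/(-1921 + b) = ((31 + 21)/(-31) - 357)/(-1921 + 400) = (-1/31*52 - 357)/(-1521) = (-52/31 - 357)*(-1/1521) = -11119/31*(-1/1521) = 11119/47151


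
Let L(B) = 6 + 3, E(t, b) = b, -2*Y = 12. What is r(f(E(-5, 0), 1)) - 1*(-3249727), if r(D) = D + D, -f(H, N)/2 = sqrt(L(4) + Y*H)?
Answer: 3249715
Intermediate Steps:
Y = -6 (Y = -1/2*12 = -6)
L(B) = 9
f(H, N) = -2*sqrt(9 - 6*H)
r(D) = 2*D
r(f(E(-5, 0), 1)) - 1*(-3249727) = 2*(-2*sqrt(9 - 6*0)) - 1*(-3249727) = 2*(-2*sqrt(9 + 0)) + 3249727 = 2*(-2*sqrt(9)) + 3249727 = 2*(-2*3) + 3249727 = 2*(-6) + 3249727 = -12 + 3249727 = 3249715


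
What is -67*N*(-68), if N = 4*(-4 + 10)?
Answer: 109344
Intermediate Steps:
N = 24 (N = 4*6 = 24)
-67*N*(-68) = -67*24*(-68) = -1608*(-68) = 109344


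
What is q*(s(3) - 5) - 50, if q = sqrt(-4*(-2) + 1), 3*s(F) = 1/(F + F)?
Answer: -389/6 ≈ -64.833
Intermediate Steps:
s(F) = 1/(6*F) (s(F) = 1/(3*(F + F)) = 1/(3*((2*F))) = (1/(2*F))/3 = 1/(6*F))
q = 3 (q = sqrt(8 + 1) = sqrt(9) = 3)
q*(s(3) - 5) - 50 = 3*((1/6)/3 - 5) - 50 = 3*((1/6)*(1/3) - 5) - 50 = 3*(1/18 - 5) - 50 = 3*(-89/18) - 50 = -89/6 - 50 = -389/6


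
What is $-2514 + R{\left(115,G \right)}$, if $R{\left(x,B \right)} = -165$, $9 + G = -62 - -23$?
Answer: $-2679$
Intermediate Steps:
$G = -48$ ($G = -9 - 39 = -48$)
$-2514 + R{\left(115,G \right)} = -2514 - 165 = -2679$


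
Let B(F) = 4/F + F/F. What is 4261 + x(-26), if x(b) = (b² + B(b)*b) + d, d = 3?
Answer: 4918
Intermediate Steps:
B(F) = 1 + 4/F (B(F) = 4/F + 1 = 1 + 4/F)
x(b) = 7 + b + b² (x(b) = (b² + ((4 + b)/b)*b) + 3 = (b² + (4 + b)) + 3 = (4 + b + b²) + 3 = 7 + b + b²)
4261 + x(-26) = 4261 + (7 - 26 + (-26)²) = 4261 + (7 - 26 + 676) = 4261 + 657 = 4918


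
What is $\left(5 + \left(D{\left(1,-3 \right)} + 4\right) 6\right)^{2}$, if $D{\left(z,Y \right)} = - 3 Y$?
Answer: $6889$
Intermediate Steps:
$\left(5 + \left(D{\left(1,-3 \right)} + 4\right) 6\right)^{2} = \left(5 + \left(\left(-3\right) \left(-3\right) + 4\right) 6\right)^{2} = \left(5 + \left(9 + 4\right) 6\right)^{2} = \left(5 + 13 \cdot 6\right)^{2} = \left(5 + 78\right)^{2} = 83^{2} = 6889$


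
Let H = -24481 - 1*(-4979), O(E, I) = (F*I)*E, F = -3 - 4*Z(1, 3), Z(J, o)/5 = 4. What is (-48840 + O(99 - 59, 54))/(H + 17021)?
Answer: 76040/827 ≈ 91.947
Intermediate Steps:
Z(J, o) = 20 (Z(J, o) = 5*4 = 20)
F = -83 (F = -3 - 4*20 = -3 - 80 = -83)
O(E, I) = -83*E*I (O(E, I) = (-83*I)*E = -83*E*I)
H = -19502 (H = -24481 + 4979 = -19502)
(-48840 + O(99 - 59, 54))/(H + 17021) = (-48840 - 83*(99 - 59)*54)/(-19502 + 17021) = (-48840 - 83*40*54)/(-2481) = (-48840 - 179280)*(-1/2481) = -228120*(-1/2481) = 76040/827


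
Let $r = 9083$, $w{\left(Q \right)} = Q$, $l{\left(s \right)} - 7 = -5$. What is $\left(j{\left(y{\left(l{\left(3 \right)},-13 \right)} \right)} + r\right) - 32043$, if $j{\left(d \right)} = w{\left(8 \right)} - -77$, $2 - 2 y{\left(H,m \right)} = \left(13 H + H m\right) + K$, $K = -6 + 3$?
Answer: $-22875$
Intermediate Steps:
$l{\left(s \right)} = 2$ ($l{\left(s \right)} = 7 - 5 = 2$)
$K = -3$
$y{\left(H,m \right)} = \frac{5}{2} - \frac{13 H}{2} - \frac{H m}{2}$ ($y{\left(H,m \right)} = 1 - \frac{\left(13 H + H m\right) - 3}{2} = 1 - \frac{-3 + 13 H + H m}{2} = 1 - \left(- \frac{3}{2} + \frac{13 H}{2} + \frac{H m}{2}\right) = \frac{5}{2} - \frac{13 H}{2} - \frac{H m}{2}$)
$j{\left(d \right)} = 85$ ($j{\left(d \right)} = 8 - -77 = 8 + 77 = 85$)
$\left(j{\left(y{\left(l{\left(3 \right)},-13 \right)} \right)} + r\right) - 32043 = \left(85 + 9083\right) - 32043 = 9168 - 32043 = -22875$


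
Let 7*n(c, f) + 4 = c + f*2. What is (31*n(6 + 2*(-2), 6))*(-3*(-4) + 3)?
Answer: 4650/7 ≈ 664.29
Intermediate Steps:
n(c, f) = -4/7 + c/7 + 2*f/7 (n(c, f) = -4/7 + (c + f*2)/7 = -4/7 + (c + 2*f)/7 = -4/7 + (c/7 + 2*f/7) = -4/7 + c/7 + 2*f/7)
(31*n(6 + 2*(-2), 6))*(-3*(-4) + 3) = (31*(-4/7 + (6 + 2*(-2))/7 + (2/7)*6))*(-3*(-4) + 3) = (31*(-4/7 + (6 - 4)/7 + 12/7))*(12 + 3) = (31*(-4/7 + (1/7)*2 + 12/7))*15 = (31*(-4/7 + 2/7 + 12/7))*15 = (31*(10/7))*15 = (310/7)*15 = 4650/7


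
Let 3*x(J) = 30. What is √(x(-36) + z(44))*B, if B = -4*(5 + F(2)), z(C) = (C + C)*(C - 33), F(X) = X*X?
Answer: -36*√978 ≈ -1125.8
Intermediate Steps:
F(X) = X²
z(C) = 2*C*(-33 + C) (z(C) = (2*C)*(-33 + C) = 2*C*(-33 + C))
x(J) = 10 (x(J) = (⅓)*30 = 10)
B = -36 (B = -4*(5 + 2²) = -4*(5 + 4) = -4*9 = -36)
√(x(-36) + z(44))*B = √(10 + 2*44*(-33 + 44))*(-36) = √(10 + 2*44*11)*(-36) = √(10 + 968)*(-36) = √978*(-36) = -36*√978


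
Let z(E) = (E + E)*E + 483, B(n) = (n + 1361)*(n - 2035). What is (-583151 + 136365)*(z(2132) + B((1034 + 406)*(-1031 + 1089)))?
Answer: -3094269885754176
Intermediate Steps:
B(n) = (-2035 + n)*(1361 + n) (B(n) = (1361 + n)*(-2035 + n) = (-2035 + n)*(1361 + n))
z(E) = 483 + 2*E**2 (z(E) = (2*E)*E + 483 = 2*E**2 + 483 = 483 + 2*E**2)
(-583151 + 136365)*(z(2132) + B((1034 + 406)*(-1031 + 1089))) = (-583151 + 136365)*((483 + 2*2132**2) + (-2769635 + ((1034 + 406)*(-1031 + 1089))**2 - 674*(1034 + 406)*(-1031 + 1089))) = -446786*((483 + 2*4545424) + (-2769635 + (1440*58)**2 - 970560*58)) = -446786*((483 + 9090848) + (-2769635 + 83520**2 - 674*83520)) = -446786*(9091331 + (-2769635 + 6975590400 - 56292480)) = -446786*(9091331 + 6916528285) = -446786*6925619616 = -3094269885754176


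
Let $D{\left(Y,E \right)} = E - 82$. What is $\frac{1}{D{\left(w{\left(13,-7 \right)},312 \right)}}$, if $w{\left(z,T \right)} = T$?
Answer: $\frac{1}{230} \approx 0.0043478$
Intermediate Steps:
$D{\left(Y,E \right)} = -82 + E$ ($D{\left(Y,E \right)} = E - 82 = -82 + E$)
$\frac{1}{D{\left(w{\left(13,-7 \right)},312 \right)}} = \frac{1}{-82 + 312} = \frac{1}{230}$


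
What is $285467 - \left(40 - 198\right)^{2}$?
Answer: $260503$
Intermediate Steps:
$285467 - \left(40 - 198\right)^{2} = 285467 - \left(-158\right)^{2} = 285467 - 24964 = 260503$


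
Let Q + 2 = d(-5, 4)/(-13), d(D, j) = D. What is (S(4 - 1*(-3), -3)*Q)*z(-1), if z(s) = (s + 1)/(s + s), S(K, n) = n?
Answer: 0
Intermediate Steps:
z(s) = (1 + s)/(2*s) (z(s) = (1 + s)/((2*s)) = (1 + s)*(1/(2*s)) = (1 + s)/(2*s))
Q = -21/13 (Q = -2 - 5/(-13) = -2 - 5*(-1/13) = -2 + 5/13 = -21/13 ≈ -1.6154)
(S(4 - 1*(-3), -3)*Q)*z(-1) = (-3*(-21/13))*((1/2)*(1 - 1)/(-1)) = 63*((1/2)*(-1)*0)/13 = (63/13)*0 = 0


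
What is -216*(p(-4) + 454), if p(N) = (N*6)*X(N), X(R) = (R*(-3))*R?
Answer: -346896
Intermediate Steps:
X(R) = -3*R² (X(R) = (-3*R)*R = -3*R²)
p(N) = -18*N³ (p(N) = (N*6)*(-3*N²) = (6*N)*(-3*N²) = -18*N³)
-216*(p(-4) + 454) = -216*(-18*(-4)³ + 454) = -216*(-18*(-64) + 454) = -216*(1152 + 454) = -216*1606 = -346896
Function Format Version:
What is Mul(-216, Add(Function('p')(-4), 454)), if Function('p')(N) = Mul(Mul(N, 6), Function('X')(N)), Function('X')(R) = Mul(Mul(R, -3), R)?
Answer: -346896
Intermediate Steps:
Function('X')(R) = Mul(-3, Pow(R, 2)) (Function('X')(R) = Mul(Mul(-3, R), R) = Mul(-3, Pow(R, 2)))
Function('p')(N) = Mul(-18, Pow(N, 3)) (Function('p')(N) = Mul(Mul(N, 6), Mul(-3, Pow(N, 2))) = Mul(Mul(6, N), Mul(-3, Pow(N, 2))) = Mul(-18, Pow(N, 3)))
Mul(-216, Add(Function('p')(-4), 454)) = Mul(-216, Add(Mul(-18, Pow(-4, 3)), 454)) = Mul(-216, Add(Mul(-18, -64), 454)) = Mul(-216, Add(1152, 454)) = Mul(-216, 1606) = -346896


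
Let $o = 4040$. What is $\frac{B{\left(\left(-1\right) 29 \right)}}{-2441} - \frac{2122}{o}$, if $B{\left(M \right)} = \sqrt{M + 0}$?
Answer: $- \frac{1061}{2020} - \frac{i \sqrt{29}}{2441} \approx -0.52525 - 0.0022061 i$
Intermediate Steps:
$B{\left(M \right)} = \sqrt{M}$
$\frac{B{\left(\left(-1\right) 29 \right)}}{-2441} - \frac{2122}{o} = \frac{\sqrt{\left(-1\right) 29}}{-2441} - \frac{2122}{4040} = \sqrt{-29} \left(- \frac{1}{2441}\right) - \frac{1061}{2020} = i \sqrt{29} \left(- \frac{1}{2441}\right) - \frac{1061}{2020} = - \frac{i \sqrt{29}}{2441} - \frac{1061}{2020} = - \frac{1061}{2020} - \frac{i \sqrt{29}}{2441}$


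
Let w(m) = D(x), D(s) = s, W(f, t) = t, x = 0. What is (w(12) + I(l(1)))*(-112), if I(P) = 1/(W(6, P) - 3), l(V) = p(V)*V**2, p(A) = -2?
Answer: 112/5 ≈ 22.400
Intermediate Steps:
w(m) = 0
l(V) = -2*V**2
I(P) = 1/(-3 + P) (I(P) = 1/(P - 3) = 1/(-3 + P))
(w(12) + I(l(1)))*(-112) = (0 + 1/(-3 - 2*1**2))*(-112) = (0 + 1/(-3 - 2*1))*(-112) = (0 + 1/(-3 - 2))*(-112) = (0 + 1/(-5))*(-112) = (0 - 1/5)*(-112) = -1/5*(-112) = 112/5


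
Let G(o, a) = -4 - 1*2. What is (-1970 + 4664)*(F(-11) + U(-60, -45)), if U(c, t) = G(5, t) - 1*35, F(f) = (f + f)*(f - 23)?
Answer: 1904658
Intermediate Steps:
G(o, a) = -6 (G(o, a) = -4 - 2 = -6)
F(f) = 2*f*(-23 + f) (F(f) = (2*f)*(-23 + f) = 2*f*(-23 + f))
U(c, t) = -41 (U(c, t) = -6 - 1*35 = -6 - 35 = -41)
(-1970 + 4664)*(F(-11) + U(-60, -45)) = (-1970 + 4664)*(2*(-11)*(-23 - 11) - 41) = 2694*(2*(-11)*(-34) - 41) = 2694*(748 - 41) = 2694*707 = 1904658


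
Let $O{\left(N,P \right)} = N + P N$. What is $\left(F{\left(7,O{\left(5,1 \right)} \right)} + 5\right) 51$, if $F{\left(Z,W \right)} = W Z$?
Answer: $3825$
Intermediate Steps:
$O{\left(N,P \right)} = N + N P$
$\left(F{\left(7,O{\left(5,1 \right)} \right)} + 5\right) 51 = \left(5 \left(1 + 1\right) 7 + 5\right) 51 = \left(5 \cdot 2 \cdot 7 + 5\right) 51 = \left(10 \cdot 7 + 5\right) 51 = \left(70 + 5\right) 51 = 75 \cdot 51 = 3825$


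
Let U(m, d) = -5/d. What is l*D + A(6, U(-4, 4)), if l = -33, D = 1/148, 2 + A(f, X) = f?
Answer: 559/148 ≈ 3.7770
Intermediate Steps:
A(f, X) = -2 + f
D = 1/148 ≈ 0.0067568
l*D + A(6, U(-4, 4)) = -33*1/148 + (-2 + 6) = -33/148 + 4 = 559/148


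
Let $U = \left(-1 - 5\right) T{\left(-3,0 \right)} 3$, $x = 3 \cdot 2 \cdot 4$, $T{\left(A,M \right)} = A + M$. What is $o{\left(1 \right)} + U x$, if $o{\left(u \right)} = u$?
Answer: $1297$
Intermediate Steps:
$x = 24$ ($x = 6 \cdot 4 = 24$)
$U = 54$ ($U = \left(-1 - 5\right) \left(-3 + 0\right) 3 = \left(-6\right) \left(-3\right) 3 = 18 \cdot 3 = 54$)
$o{\left(1 \right)} + U x = 1 + 54 \cdot 24 = 1 + 1296 = 1297$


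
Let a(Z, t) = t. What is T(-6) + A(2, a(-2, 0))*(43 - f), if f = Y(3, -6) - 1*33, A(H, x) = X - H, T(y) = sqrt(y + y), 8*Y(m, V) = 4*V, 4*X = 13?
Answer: 395/4 + 2*I*sqrt(3) ≈ 98.75 + 3.4641*I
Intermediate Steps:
X = 13/4 (X = (1/4)*13 = 13/4 ≈ 3.2500)
Y(m, V) = V/2 (Y(m, V) = (4*V)/8 = V/2)
T(y) = sqrt(2)*sqrt(y) (T(y) = sqrt(2*y) = sqrt(2)*sqrt(y))
A(H, x) = 13/4 - H
f = -36 (f = (1/2)*(-6) - 1*33 = -3 - 33 = -36)
T(-6) + A(2, a(-2, 0))*(43 - f) = sqrt(2)*sqrt(-6) + (13/4 - 1*2)*(43 - 1*(-36)) = sqrt(2)*(I*sqrt(6)) + (13/4 - 2)*(43 + 36) = 2*I*sqrt(3) + (5/4)*79 = 2*I*sqrt(3) + 395/4 = 395/4 + 2*I*sqrt(3)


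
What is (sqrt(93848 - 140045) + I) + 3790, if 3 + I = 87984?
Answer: 91771 + 3*I*sqrt(5133) ≈ 91771.0 + 214.93*I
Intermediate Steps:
I = 87981 (I = -3 + 87984 = 87981)
(sqrt(93848 - 140045) + I) + 3790 = (sqrt(93848 - 140045) + 87981) + 3790 = (sqrt(-46197) + 87981) + 3790 = (3*I*sqrt(5133) + 87981) + 3790 = (87981 + 3*I*sqrt(5133)) + 3790 = 91771 + 3*I*sqrt(5133)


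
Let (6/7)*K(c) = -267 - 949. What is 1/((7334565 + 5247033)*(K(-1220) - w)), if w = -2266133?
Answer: 1/28493725326838 ≈ 3.5095e-14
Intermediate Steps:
K(c) = -4256/3 (K(c) = 7*(-267 - 949)/6 = (7/6)*(-1216) = -4256/3)
1/((7334565 + 5247033)*(K(-1220) - w)) = 1/((7334565 + 5247033)*(-4256/3 - 1*(-2266133))) = 1/(12581598*(-4256/3 + 2266133)) = 1/(12581598*(6794143/3)) = (1/12581598)*(3/6794143) = 1/28493725326838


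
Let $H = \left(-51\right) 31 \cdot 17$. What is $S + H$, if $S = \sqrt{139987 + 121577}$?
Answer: $-26877 + 2 \sqrt{65391} \approx -26366.0$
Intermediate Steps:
$S = 2 \sqrt{65391}$ ($S = \sqrt{261564} = 2 \sqrt{65391} \approx 511.43$)
$H = -26877$ ($H = \left(-1581\right) 17 = -26877$)
$S + H = 2 \sqrt{65391} - 26877 = -26877 + 2 \sqrt{65391}$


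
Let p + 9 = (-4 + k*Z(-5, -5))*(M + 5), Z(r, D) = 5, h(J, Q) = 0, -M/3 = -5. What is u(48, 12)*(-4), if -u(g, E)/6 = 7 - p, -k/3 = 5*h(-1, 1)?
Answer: 2304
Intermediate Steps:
M = 15 (M = -3*(-5) = 15)
k = 0 (k = -15*0 = -3*0 = 0)
p = -89 (p = -9 + (-4 + 0*5)*(15 + 5) = -9 + (-4 + 0)*20 = -9 - 4*20 = -9 - 80 = -89)
u(g, E) = -576 (u(g, E) = -6*(7 - 1*(-89)) = -6*(7 + 89) = -6*96 = -576)
u(48, 12)*(-4) = -576*(-4) = 2304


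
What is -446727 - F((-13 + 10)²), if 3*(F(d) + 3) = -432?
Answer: -446580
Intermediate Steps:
F(d) = -147 (F(d) = -3 + (⅓)*(-432) = -3 - 144 = -147)
-446727 - F((-13 + 10)²) = -446727 - 1*(-147) = -446727 + 147 = -446580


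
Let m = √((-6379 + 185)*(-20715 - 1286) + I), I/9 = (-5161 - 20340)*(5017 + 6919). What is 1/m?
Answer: -I*√2603145230/2603145230 ≈ -1.96e-5*I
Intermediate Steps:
I = -2739419424 (I = 9*((-5161 - 20340)*(5017 + 6919)) = 9*(-25501*11936) = 9*(-304379936) = -2739419424)
m = I*√2603145230 (m = √((-6379 + 185)*(-20715 - 1286) - 2739419424) = √(-6194*(-22001) - 2739419424) = √(136274194 - 2739419424) = √(-2603145230) = I*√2603145230 ≈ 51021.0*I)
1/m = 1/(I*√2603145230) = -I*√2603145230/2603145230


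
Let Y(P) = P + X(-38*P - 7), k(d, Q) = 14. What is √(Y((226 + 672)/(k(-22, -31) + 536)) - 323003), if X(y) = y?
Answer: I*√977287993/55 ≈ 568.39*I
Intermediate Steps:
Y(P) = -7 - 37*P (Y(P) = P + (-38*P - 7) = P + (-7 - 38*P) = -7 - 37*P)
√(Y((226 + 672)/(k(-22, -31) + 536)) - 323003) = √((-7 - 37*(226 + 672)/(14 + 536)) - 323003) = √((-7 - 33226/550) - 323003) = √((-7 - 37*449/275) - 323003) = √((-7 - 16613/275) - 323003) = √(-18538/275 - 323003) = √(-88844363/275) = I*√977287993/55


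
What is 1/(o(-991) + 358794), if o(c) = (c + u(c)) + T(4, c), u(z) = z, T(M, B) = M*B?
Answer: 1/352848 ≈ 2.8341e-6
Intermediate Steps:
T(M, B) = B*M
o(c) = 6*c (o(c) = (c + c) + c*4 = 2*c + 4*c = 6*c)
1/(o(-991) + 358794) = 1/(6*(-991) + 358794) = 1/(-5946 + 358794) = 1/352848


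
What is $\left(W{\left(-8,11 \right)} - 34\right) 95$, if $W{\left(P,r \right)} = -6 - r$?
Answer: $-4845$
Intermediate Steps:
$\left(W{\left(-8,11 \right)} - 34\right) 95 = \left(\left(-6 - 11\right) - 34\right) 95 = \left(-17 - 34\right) 95 = \left(-51\right) 95 = -4845$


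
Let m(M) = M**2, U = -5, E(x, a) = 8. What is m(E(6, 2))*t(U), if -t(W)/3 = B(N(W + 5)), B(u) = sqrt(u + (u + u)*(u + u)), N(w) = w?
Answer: 0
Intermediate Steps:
B(u) = sqrt(u + 4*u**2) (B(u) = sqrt(u + (2*u)*(2*u)) = sqrt(u + 4*u**2))
t(W) = -3*sqrt((5 + W)*(21 + 4*W)) (t(W) = -3*sqrt((1 + 4*(W + 5))*(W + 5)) = -3*sqrt((1 + 4*(5 + W))*(5 + W)) = -3*sqrt((1 + (20 + 4*W))*(5 + W)) = -3*sqrt((5 + W)*(21 + 4*W)))
m(E(6, 2))*t(U) = 8**2*(-3*sqrt(5 - 5)*sqrt(21 + 4*(-5))) = 64*(-3*sqrt(0*(21 - 20))) = 64*(-3*sqrt(0*1)) = 64*(-3*sqrt(0)) = 64*(-3*0) = 64*0 = 0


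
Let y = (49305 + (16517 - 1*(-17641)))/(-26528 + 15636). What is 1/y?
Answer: -10892/83463 ≈ -0.13050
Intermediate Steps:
y = -83463/10892 (y = (49305 + (16517 + 17641))/(-10892) = (49305 + 34158)*(-1/10892) = 83463*(-1/10892) = -83463/10892 ≈ -7.6628)
1/y = 1/(-83463/10892) = -10892/83463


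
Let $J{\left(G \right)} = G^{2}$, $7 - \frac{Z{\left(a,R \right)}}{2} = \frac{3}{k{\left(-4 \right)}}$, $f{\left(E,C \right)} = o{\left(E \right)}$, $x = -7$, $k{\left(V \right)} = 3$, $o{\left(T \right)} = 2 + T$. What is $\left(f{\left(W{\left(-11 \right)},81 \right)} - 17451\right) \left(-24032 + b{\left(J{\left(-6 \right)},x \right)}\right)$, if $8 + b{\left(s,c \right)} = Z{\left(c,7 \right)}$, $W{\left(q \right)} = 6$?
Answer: $419120404$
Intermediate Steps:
$f{\left(E,C \right)} = 2 + E$
$Z{\left(a,R \right)} = 12$ ($Z{\left(a,R \right)} = 14 - 2 \cdot \frac{3}{3} = 14 - 2 \cdot 3 \cdot \frac{1}{3} = 14 - 2 = 12$)
$b{\left(s,c \right)} = 4$ ($b{\left(s,c \right)} = -8 + 12 = 4$)
$\left(f{\left(W{\left(-11 \right)},81 \right)} - 17451\right) \left(-24032 + b{\left(J{\left(-6 \right)},x \right)}\right) = \left(\left(2 + 6\right) - 17451\right) \left(-24032 + 4\right) = \left(8 - 17451\right) \left(-24028\right) = \left(-17443\right) \left(-24028\right) = 419120404$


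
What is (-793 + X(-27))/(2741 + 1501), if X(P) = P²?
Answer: -32/2121 ≈ -0.015087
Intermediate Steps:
(-793 + X(-27))/(2741 + 1501) = (-793 + (-27)²)/(2741 + 1501) = (-793 + 729)/4242 = -64*1/4242 = -32/2121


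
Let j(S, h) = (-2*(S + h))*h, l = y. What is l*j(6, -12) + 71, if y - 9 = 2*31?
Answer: -10153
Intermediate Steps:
y = 71 (y = 9 + 2*31 = 9 + 62 = 71)
l = 71
j(S, h) = h*(-2*S - 2*h) (j(S, h) = (-2*S - 2*h)*h = h*(-2*S - 2*h))
l*j(6, -12) + 71 = 71*(-2*(-12)*(6 - 12)) + 71 = 71*(-2*(-12)*(-6)) + 71 = 71*(-144) + 71 = -10224 + 71 = -10153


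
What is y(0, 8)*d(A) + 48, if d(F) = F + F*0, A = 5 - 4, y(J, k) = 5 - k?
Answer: 45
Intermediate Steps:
A = 1
d(F) = F (d(F) = F + 0 = F)
y(0, 8)*d(A) + 48 = (5 - 1*8)*1 + 48 = (5 - 8)*1 + 48 = -3*1 + 48 = -3 + 48 = 45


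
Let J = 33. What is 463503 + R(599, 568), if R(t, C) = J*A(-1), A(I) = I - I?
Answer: 463503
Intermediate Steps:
A(I) = 0
R(t, C) = 0 (R(t, C) = 33*0 = 0)
463503 + R(599, 568) = 463503 + 0 = 463503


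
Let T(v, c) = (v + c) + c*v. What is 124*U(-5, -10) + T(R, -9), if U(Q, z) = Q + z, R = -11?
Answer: -1781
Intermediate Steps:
T(v, c) = c + v + c*v (T(v, c) = (c + v) + c*v = c + v + c*v)
124*U(-5, -10) + T(R, -9) = 124*(-5 - 10) + (-9 - 11 - 9*(-11)) = 124*(-15) + (-9 - 11 + 99) = -1860 + 79 = -1781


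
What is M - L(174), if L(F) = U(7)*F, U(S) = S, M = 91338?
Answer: 90120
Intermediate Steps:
L(F) = 7*F
M - L(174) = 91338 - 7*174 = 91338 - 1*1218 = 91338 - 1218 = 90120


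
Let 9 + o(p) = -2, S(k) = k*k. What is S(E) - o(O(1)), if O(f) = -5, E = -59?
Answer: 3492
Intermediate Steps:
S(k) = k**2
o(p) = -11 (o(p) = -9 - 2 = -11)
S(E) - o(O(1)) = (-59)**2 - 1*(-11) = 3481 + 11 = 3492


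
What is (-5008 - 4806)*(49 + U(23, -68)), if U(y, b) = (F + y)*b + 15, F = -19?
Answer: 2041312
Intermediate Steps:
U(y, b) = 15 + b*(-19 + y) (U(y, b) = (-19 + y)*b + 15 = b*(-19 + y) + 15 = 15 + b*(-19 + y))
(-5008 - 4806)*(49 + U(23, -68)) = (-5008 - 4806)*(49 + (15 - 19*(-68) - 68*23)) = -9814*(49 + (15 + 1292 - 1564)) = -9814*(49 - 257) = -9814*(-208) = 2041312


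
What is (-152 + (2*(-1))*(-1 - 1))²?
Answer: 21904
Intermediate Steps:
(-152 + (2*(-1))*(-1 - 1))² = (-152 - 2*(-2))² = (-152 + 4)² = (-148)² = 21904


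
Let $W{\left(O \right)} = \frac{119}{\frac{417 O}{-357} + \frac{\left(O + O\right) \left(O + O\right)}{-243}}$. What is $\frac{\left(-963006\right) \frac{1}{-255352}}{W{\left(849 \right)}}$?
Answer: $- \frac{6630081399161}{16272178524} \approx -407.45$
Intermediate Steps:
$W{\left(O \right)} = \frac{119}{- \frac{139 O}{119} - \frac{4 O^{2}}{243}}$ ($W{\left(O \right)} = \frac{119}{417 O \left(- \frac{1}{357}\right) + 2 O 2 O \left(- \frac{1}{243}\right)} = \frac{119}{- \frac{139 O}{119} + 4 O^{2} \left(- \frac{1}{243}\right)} = \frac{119}{- \frac{139 O}{119} - \frac{4 O^{2}}{243}}$)
$\frac{\left(-963006\right) \frac{1}{-255352}}{W{\left(849 \right)}} = \frac{\left(-963006\right) \frac{1}{-255352}}{\left(-3441123\right) \frac{1}{849} \frac{1}{33777 + 476 \cdot 849}} = \frac{\left(-963006\right) \left(- \frac{1}{255352}\right)}{\left(-3441123\right) \frac{1}{849} \frac{1}{33777 + 404124}} = \frac{481503}{127676 \left(\left(-3441123\right) \frac{1}{849} \cdot \frac{1}{437901}\right)} = \frac{481503}{127676 \left(- \frac{382347}{41308661}\right)} = \frac{481503}{127676} \left(- \frac{41308661}{382347}\right) = - \frac{6630081399161}{16272178524}$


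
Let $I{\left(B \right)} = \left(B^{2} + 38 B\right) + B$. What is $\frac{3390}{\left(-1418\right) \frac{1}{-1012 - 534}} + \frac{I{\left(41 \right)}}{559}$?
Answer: $\frac{1467168250}{396331} \approx 3701.9$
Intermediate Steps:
$I{\left(B \right)} = B^{2} + 39 B$
$\frac{3390}{\left(-1418\right) \frac{1}{-1012 - 534}} + \frac{I{\left(41 \right)}}{559} = \frac{3390}{\left(-1418\right) \frac{1}{-1012 - 534}} + \frac{41 \left(39 + 41\right)}{559} = \frac{3390}{\left(-1418\right) \frac{1}{-1012 - 534}} + 41 \cdot 80 \cdot \frac{1}{559} = \frac{3390}{\left(-1418\right) \frac{1}{-1546}} + 3280 \cdot \frac{1}{559} = \frac{3390}{\left(-1418\right) \left(- \frac{1}{1546}\right)} + \frac{3280}{559} = \frac{3390}{\frac{709}{773}} + \frac{3280}{559} = 3390 \cdot \frac{773}{709} + \frac{3280}{559} = \frac{2620470}{709} + \frac{3280}{559} = \frac{1467168250}{396331}$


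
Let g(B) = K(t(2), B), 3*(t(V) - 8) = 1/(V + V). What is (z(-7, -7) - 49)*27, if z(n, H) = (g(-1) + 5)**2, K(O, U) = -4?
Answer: -1296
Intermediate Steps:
t(V) = 8 + 1/(6*V) (t(V) = 8 + 1/(3*(V + V)) = 8 + 1/(3*((2*V))) = 8 + (1/(2*V))/3 = 8 + 1/(6*V))
g(B) = -4
z(n, H) = 1 (z(n, H) = (-4 + 5)**2 = 1**2 = 1)
(z(-7, -7) - 49)*27 = (1 - 49)*27 = -48*27 = -1296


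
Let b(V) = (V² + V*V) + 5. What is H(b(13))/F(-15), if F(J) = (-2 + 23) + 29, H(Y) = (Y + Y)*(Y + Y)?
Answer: 235298/25 ≈ 9411.9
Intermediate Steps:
b(V) = 5 + 2*V² (b(V) = (V² + V²) + 5 = 2*V² + 5 = 5 + 2*V²)
H(Y) = 4*Y² (H(Y) = (2*Y)*(2*Y) = 4*Y²)
F(J) = 50 (F(J) = 21 + 29 = 50)
H(b(13))/F(-15) = (4*(5 + 2*13²)²)/50 = (4*(5 + 2*169)²)*(1/50) = (4*(5 + 338)²)*(1/50) = (4*343²)*(1/50) = (4*117649)*(1/50) = 470596*(1/50) = 235298/25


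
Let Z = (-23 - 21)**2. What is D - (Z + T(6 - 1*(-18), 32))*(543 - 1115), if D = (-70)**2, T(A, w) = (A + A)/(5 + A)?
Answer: 32283924/29 ≈ 1.1132e+6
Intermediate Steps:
Z = 1936 (Z = (-44)**2 = 1936)
T(A, w) = 2*A/(5 + A) (T(A, w) = (2*A)/(5 + A) = 2*A/(5 + A))
D = 4900
D - (Z + T(6 - 1*(-18), 32))*(543 - 1115) = 4900 - (1936 + 2*(6 - 1*(-18))/(5 + (6 - 1*(-18))))*(543 - 1115) = 4900 - (1936 + 2*(6 + 18)/(5 + (6 + 18)))*(-572) = 4900 - (1936 + 2*24/(5 + 24))*(-572) = 4900 - (1936 + 2*24/29)*(-572) = 4900 - (1936 + 2*24*(1/29))*(-572) = 4900 - (1936 + 48/29)*(-572) = 4900 - 56192*(-572)/29 = 4900 - 1*(-32141824/29) = 4900 + 32141824/29 = 32283924/29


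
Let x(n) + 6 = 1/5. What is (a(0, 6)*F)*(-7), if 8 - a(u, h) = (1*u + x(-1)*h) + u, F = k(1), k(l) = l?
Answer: -1498/5 ≈ -299.60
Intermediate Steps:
F = 1
x(n) = -29/5 (x(n) = -6 + 1/5 = -29/5)
a(u, h) = 8 - 2*u + 29*h/5 (a(u, h) = 8 - ((1*u - 29*h/5) + u) = 8 - ((u - 29*h/5) + u) = 8 - (2*u - 29*h/5) = 8 + (-2*u + 29*h/5) = 8 - 2*u + 29*h/5)
(a(0, 6)*F)*(-7) = ((8 - 2*0 + (29/5)*6)*1)*(-7) = ((8 + 0 + 174/5)*1)*(-7) = ((214/5)*1)*(-7) = (214/5)*(-7) = -1498/5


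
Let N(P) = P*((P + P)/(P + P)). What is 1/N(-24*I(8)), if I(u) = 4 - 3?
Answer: -1/24 ≈ -0.041667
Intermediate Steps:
I(u) = 1
N(P) = P (N(P) = P*((2*P)/((2*P))) = P*((2*P)*(1/(2*P))) = P*1 = P)
1/N(-24*I(8)) = 1/(-24*1) = 1/(-24) = -1/24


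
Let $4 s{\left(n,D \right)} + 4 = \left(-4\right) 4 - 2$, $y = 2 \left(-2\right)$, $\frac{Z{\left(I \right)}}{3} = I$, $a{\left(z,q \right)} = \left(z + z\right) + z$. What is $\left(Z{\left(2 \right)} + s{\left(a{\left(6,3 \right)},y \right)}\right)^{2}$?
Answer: $\frac{1}{4} \approx 0.25$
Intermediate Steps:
$a{\left(z,q \right)} = 3 z$ ($a{\left(z,q \right)} = 2 z + z = 3 z$)
$Z{\left(I \right)} = 3 I$
$y = -4$
$s{\left(n,D \right)} = - \frac{11}{2}$ ($s{\left(n,D \right)} = -1 + \frac{\left(-4\right) 4 - 2}{4} = -1 + \frac{-16 - 2}{4} = -1 + \frac{1}{4} \left(-18\right) = -1 - \frac{9}{2} = - \frac{11}{2}$)
$\left(Z{\left(2 \right)} + s{\left(a{\left(6,3 \right)},y \right)}\right)^{2} = \left(3 \cdot 2 - \frac{11}{2}\right)^{2} = \left(6 - \frac{11}{2}\right)^{2} = \left(\frac{1}{2}\right)^{2} = \frac{1}{4}$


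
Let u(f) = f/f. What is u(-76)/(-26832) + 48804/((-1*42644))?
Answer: -46769699/40865136 ≈ -1.1445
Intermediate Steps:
u(f) = 1
u(-76)/(-26832) + 48804/((-1*42644)) = 1/(-26832) + 48804/((-1*42644)) = 1*(-1/26832) + 48804/(-42644) = -1/26832 + 48804*(-1/42644) = -1/26832 - 1743/1523 = -46769699/40865136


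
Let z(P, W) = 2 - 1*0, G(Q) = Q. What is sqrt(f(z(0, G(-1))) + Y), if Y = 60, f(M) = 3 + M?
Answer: sqrt(65) ≈ 8.0623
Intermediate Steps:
z(P, W) = 2 (z(P, W) = 2 + 0 = 2)
sqrt(f(z(0, G(-1))) + Y) = sqrt((3 + 2) + 60) = sqrt(5 + 60) = sqrt(65)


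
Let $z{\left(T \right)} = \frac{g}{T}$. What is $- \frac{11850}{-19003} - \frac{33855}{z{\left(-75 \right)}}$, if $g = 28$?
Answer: $\frac{48251324175}{532084} \approx 90684.0$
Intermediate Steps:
$z{\left(T \right)} = \frac{28}{T}$
$- \frac{11850}{-19003} - \frac{33855}{z{\left(-75 \right)}} = - \frac{11850}{-19003} - \frac{33855}{28 \frac{1}{-75}} = \left(-11850\right) \left(- \frac{1}{19003}\right) - \frac{33855}{28 \left(- \frac{1}{75}\right)} = \frac{11850}{19003} - \frac{33855}{- \frac{28}{75}} = \frac{11850}{19003} - - \frac{2539125}{28} = \frac{11850}{19003} + \frac{2539125}{28} = \frac{48251324175}{532084}$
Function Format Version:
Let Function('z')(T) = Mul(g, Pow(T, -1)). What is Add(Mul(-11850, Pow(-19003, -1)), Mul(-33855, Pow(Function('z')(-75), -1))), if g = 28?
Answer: Rational(48251324175, 532084) ≈ 90684.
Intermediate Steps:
Function('z')(T) = Mul(28, Pow(T, -1))
Add(Mul(-11850, Pow(-19003, -1)), Mul(-33855, Pow(Function('z')(-75), -1))) = Add(Mul(-11850, Pow(-19003, -1)), Mul(-33855, Pow(Mul(28, Pow(-75, -1)), -1))) = Add(Mul(-11850, Rational(-1, 19003)), Mul(-33855, Pow(Mul(28, Rational(-1, 75)), -1))) = Add(Rational(11850, 19003), Mul(-33855, Pow(Rational(-28, 75), -1))) = Add(Rational(11850, 19003), Mul(-33855, Rational(-75, 28))) = Add(Rational(11850, 19003), Rational(2539125, 28)) = Rational(48251324175, 532084)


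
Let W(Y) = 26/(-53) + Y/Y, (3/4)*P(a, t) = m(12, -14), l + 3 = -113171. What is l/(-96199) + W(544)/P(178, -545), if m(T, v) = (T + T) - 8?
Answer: 391678327/326307008 ≈ 1.2003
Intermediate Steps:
l = -113174 (l = -3 - 113171 = -113174)
m(T, v) = -8 + 2*T (m(T, v) = 2*T - 8 = -8 + 2*T)
P(a, t) = 64/3 (P(a, t) = 4*(-8 + 2*12)/3 = 4*(-8 + 24)/3 = (4/3)*16 = 64/3)
W(Y) = 27/53 (W(Y) = 26*(-1/53) + 1 = -26/53 + 1 = 27/53)
l/(-96199) + W(544)/P(178, -545) = -113174/(-96199) + 27/(53*(64/3)) = -113174*(-1/96199) + (27/53)*(3/64) = 113174/96199 + 81/3392 = 391678327/326307008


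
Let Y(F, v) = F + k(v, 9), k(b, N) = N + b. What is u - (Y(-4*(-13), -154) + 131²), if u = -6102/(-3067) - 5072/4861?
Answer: -254447363718/14908687 ≈ -17067.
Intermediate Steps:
Y(F, v) = 9 + F + v (Y(F, v) = F + (9 + v) = 9 + F + v)
u = 14105998/14908687 (u = -6102*(-1/3067) - 5072*1/4861 = 6102/3067 - 5072/4861 = 14105998/14908687 ≈ 0.94616)
u - (Y(-4*(-13), -154) + 131²) = 14105998/14908687 - ((9 - 4*(-13) - 154) + 131²) = 14105998/14908687 - ((9 + 52 - 154) + 17161) = 14105998/14908687 - (-93 + 17161) = 14105998/14908687 - 1*17068 = 14105998/14908687 - 17068 = -254447363718/14908687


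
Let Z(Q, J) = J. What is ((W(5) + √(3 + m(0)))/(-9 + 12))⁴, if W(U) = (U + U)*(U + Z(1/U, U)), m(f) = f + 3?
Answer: (100 + √6)⁴/81 ≈ 1.3600e+6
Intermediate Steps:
m(f) = 3 + f
W(U) = 4*U² (W(U) = (U + U)*(U + U) = (2*U)*(2*U) = 4*U²)
((W(5) + √(3 + m(0)))/(-9 + 12))⁴ = ((4*5² + √(3 + (3 + 0)))/(-9 + 12))⁴ = ((4*25 + √(3 + 3))/3)⁴ = ((100 + √6)*(⅓))⁴ = (100/3 + √6/3)⁴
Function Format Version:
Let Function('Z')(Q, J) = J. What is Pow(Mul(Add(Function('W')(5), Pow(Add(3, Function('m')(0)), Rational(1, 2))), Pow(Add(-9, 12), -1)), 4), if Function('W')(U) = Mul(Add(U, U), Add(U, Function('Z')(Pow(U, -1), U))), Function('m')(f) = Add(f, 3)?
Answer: Mul(Rational(1, 81), Pow(Add(100, Pow(6, Rational(1, 2))), 4)) ≈ 1.3600e+6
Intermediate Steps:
Function('m')(f) = Add(3, f)
Function('W')(U) = Mul(4, Pow(U, 2)) (Function('W')(U) = Mul(Add(U, U), Add(U, U)) = Mul(Mul(2, U), Mul(2, U)) = Mul(4, Pow(U, 2)))
Pow(Mul(Add(Function('W')(5), Pow(Add(3, Function('m')(0)), Rational(1, 2))), Pow(Add(-9, 12), -1)), 4) = Pow(Mul(Add(Mul(4, Pow(5, 2)), Pow(Add(3, Add(3, 0)), Rational(1, 2))), Pow(Add(-9, 12), -1)), 4) = Pow(Mul(Add(Mul(4, 25), Pow(Add(3, 3), Rational(1, 2))), Pow(3, -1)), 4) = Pow(Mul(Add(100, Pow(6, Rational(1, 2))), Rational(1, 3)), 4) = Pow(Add(Rational(100, 3), Mul(Rational(1, 3), Pow(6, Rational(1, 2)))), 4)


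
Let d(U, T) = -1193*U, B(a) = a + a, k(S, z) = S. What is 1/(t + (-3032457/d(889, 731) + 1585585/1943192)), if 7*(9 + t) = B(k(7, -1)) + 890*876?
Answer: 2060904741784/229530829788612481 ≈ 8.9788e-6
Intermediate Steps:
B(a) = 2*a
t = 779591/7 (t = -9 + (2*7 + 890*876)/7 = -9 + (14 + 779640)/7 = -9 + (1/7)*779654 = -9 + 779654/7 = 779591/7 ≈ 1.1137e+5)
1/(t + (-3032457/d(889, 731) + 1585585/1943192)) = 1/(779591/7 + (-3032457/((-1193*889)) + 1585585/1943192)) = 1/(779591/7 + (-3032457/(-1060577) + 1585585*(1/1943192))) = 1/(779591/7 + (-3032457*(-1/1060577) + 1585585/1943192)) = 1/(779591/7 + (3032457/1060577 + 1585585/1943192)) = 1/(779591/7 + 7574281165289/2060904741784) = 1/(229530829788612481/2060904741784) = 2060904741784/229530829788612481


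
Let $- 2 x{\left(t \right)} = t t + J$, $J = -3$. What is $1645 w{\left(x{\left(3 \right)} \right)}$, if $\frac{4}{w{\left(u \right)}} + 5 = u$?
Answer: $- \frac{1645}{2} \approx -822.5$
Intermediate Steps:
$x{\left(t \right)} = \frac{3}{2} - \frac{t^{2}}{2}$ ($x{\left(t \right)} = - \frac{t t - 3}{2} = - \frac{t^{2} - 3}{2} = - \frac{-3 + t^{2}}{2} = \frac{3}{2} - \frac{t^{2}}{2}$)
$w{\left(u \right)} = \frac{4}{-5 + u}$
$1645 w{\left(x{\left(3 \right)} \right)} = 1645 \frac{4}{-5 + \left(\frac{3}{2} - \frac{3^{2}}{2}\right)} = 1645 \frac{4}{-5 + \left(\frac{3}{2} - \frac{9}{2}\right)} = 1645 \frac{4}{-5 - 3} = 1645 \frac{4}{-8} = 1645 \cdot 4 \left(- \frac{1}{8}\right) = 1645 \left(- \frac{1}{2}\right) = - \frac{1645}{2}$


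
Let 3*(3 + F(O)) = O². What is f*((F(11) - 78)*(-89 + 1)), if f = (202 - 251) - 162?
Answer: -2265296/3 ≈ -7.5510e+5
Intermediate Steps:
F(O) = -3 + O²/3
f = -211 (f = -49 - 162 = -211)
f*((F(11) - 78)*(-89 + 1)) = -211*((-3 + (⅓)*11²) - 78)*(-89 + 1) = -211*((-3 + (⅓)*121) - 78)*(-88) = -211*((-3 + 121/3) - 78)*(-88) = -211*(112/3 - 78)*(-88) = -(-25742)*(-88)/3 = -211*10736/3 = -2265296/3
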